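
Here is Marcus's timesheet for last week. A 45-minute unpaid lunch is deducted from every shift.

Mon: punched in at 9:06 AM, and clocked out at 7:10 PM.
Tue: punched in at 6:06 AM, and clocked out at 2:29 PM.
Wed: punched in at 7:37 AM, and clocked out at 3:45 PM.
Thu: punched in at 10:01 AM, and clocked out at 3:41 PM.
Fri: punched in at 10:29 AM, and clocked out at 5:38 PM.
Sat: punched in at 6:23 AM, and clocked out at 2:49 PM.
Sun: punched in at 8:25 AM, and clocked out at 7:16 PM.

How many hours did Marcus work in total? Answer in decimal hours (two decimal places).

Mon: 9:06 AM–7:10 PM = 10 h 4 min; less 45 min break → 9 h 19 min
Tue: 6:06 AM–2:29 PM = 8 h 23 min; less 45 min break → 7 h 38 min
Wed: 7:37 AM–3:45 PM = 8 h 8 min; less 45 min break → 7 h 23 min
Thu: 10:01 AM–3:41 PM = 5 h 40 min; less 45 min break → 4 h 55 min
Fri: 10:29 AM–5:38 PM = 7 h 9 min; less 45 min break → 6 h 24 min
Sat: 6:23 AM–2:49 PM = 8 h 26 min; less 45 min break → 7 h 41 min
Sun: 8:25 AM–7:16 PM = 10 h 51 min; less 45 min break → 10 h 6 min
Total: 9 h 19 min + 7 h 38 min + 7 h 23 min + 4 h 55 min + 6 h 24 min + 7 h 41 min + 10 h 6 min = 53 h 26 min.

53.43 hours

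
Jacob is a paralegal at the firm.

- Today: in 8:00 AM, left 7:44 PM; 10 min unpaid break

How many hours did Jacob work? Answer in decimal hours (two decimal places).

11.57 hours

Today: 8:00 AM–7:44 PM = 11 h 44 min; less 10 min break → 11 h 34 min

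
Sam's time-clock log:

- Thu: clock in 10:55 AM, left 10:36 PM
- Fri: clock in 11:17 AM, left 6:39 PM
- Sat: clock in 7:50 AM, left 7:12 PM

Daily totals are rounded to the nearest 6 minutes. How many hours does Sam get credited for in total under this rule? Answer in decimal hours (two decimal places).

Thu: 10:55 AM–10:36 PM = 11 h 41 min → rounds to 11 h 42 min
Fri: 11:17 AM–6:39 PM = 7 h 22 min → rounds to 7 h 24 min
Sat: 7:50 AM–7:12 PM = 11 h 22 min → rounds to 11 h 24 min
Total credited: 30 h 30 min.

30.50 hours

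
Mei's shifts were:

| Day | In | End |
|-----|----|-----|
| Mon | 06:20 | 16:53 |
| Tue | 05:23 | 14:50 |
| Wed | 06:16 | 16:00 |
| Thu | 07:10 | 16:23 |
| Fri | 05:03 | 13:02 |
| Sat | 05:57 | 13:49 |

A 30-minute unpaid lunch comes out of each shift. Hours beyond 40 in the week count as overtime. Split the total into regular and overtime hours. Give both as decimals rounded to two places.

Mon: 06:20–16:53 = 10 h 33 min; less 30 min break → 10 h 3 min
Tue: 05:23–14:50 = 9 h 27 min; less 30 min break → 8 h 57 min
Wed: 06:16–16:00 = 9 h 44 min; less 30 min break → 9 h 14 min
Thu: 07:10–16:23 = 9 h 13 min; less 30 min break → 8 h 43 min
Fri: 05:03–13:02 = 7 h 59 min; less 30 min break → 7 h 29 min
Sat: 05:57–13:49 = 7 h 52 min; less 30 min break → 7 h 22 min
Total worked: 51 h 48 min = 51.80 h.
Threshold 40 h → overtime 11 h 48 min, regular 40 h 0 min.

Regular 40.00 hours, overtime 11.80 hours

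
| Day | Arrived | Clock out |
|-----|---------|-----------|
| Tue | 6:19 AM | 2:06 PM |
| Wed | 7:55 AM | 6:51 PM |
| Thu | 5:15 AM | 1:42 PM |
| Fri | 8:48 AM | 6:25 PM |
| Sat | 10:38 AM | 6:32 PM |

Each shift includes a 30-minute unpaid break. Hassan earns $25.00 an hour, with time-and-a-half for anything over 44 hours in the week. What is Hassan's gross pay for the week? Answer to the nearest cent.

$1054.58

Tue: 6:19 AM–2:06 PM = 7 h 47 min; less 30 min break → 7 h 17 min
Wed: 7:55 AM–6:51 PM = 10 h 56 min; less 30 min break → 10 h 26 min
Thu: 5:15 AM–1:42 PM = 8 h 27 min; less 30 min break → 7 h 57 min
Fri: 8:48 AM–6:25 PM = 9 h 37 min; less 30 min break → 9 h 7 min
Sat: 10:38 AM–6:32 PM = 7 h 54 min; less 30 min break → 7 h 24 min
Total worked: 42 h 11 min = 2531 min.
Regular 42 h 11 min = 2531 min at $25.00/h; overtime 0 h 0 min = 0 min at $37.50/h.
Pay = (2531 × $25.00 + 0 × $37.50) ÷ 60 = $1054.58.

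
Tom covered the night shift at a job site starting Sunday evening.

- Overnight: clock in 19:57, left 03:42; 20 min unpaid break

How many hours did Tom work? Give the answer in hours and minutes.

7 h 25 min

Overnight: 19:57 → midnight = 4 h 3 min; midnight → 03:42 = 3 h 42 min; span 7 h 45 min; less 20 min break → 7 h 25 min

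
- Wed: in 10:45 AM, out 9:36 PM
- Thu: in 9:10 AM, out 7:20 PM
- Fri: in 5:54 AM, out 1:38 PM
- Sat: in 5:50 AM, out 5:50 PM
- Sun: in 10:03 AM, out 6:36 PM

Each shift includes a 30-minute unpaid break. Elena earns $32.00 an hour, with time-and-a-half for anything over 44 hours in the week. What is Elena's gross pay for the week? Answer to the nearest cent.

Wed: 10:45 AM–9:36 PM = 10 h 51 min; less 30 min break → 10 h 21 min
Thu: 9:10 AM–7:20 PM = 10 h 10 min; less 30 min break → 9 h 40 min
Fri: 5:54 AM–1:38 PM = 7 h 44 min; less 30 min break → 7 h 14 min
Sat: 5:50 AM–5:50 PM = 12 h 0 min; less 30 min break → 11 h 30 min
Sun: 10:03 AM–6:36 PM = 8 h 33 min; less 30 min break → 8 h 3 min
Total worked: 46 h 48 min = 2808 min.
Regular 44 h 0 min = 2640 min at $32.00/h; overtime 2 h 48 min = 168 min at $48.00/h.
Pay = (2640 × $32.00 + 168 × $48.00) ÷ 60 = $1542.40.

$1542.40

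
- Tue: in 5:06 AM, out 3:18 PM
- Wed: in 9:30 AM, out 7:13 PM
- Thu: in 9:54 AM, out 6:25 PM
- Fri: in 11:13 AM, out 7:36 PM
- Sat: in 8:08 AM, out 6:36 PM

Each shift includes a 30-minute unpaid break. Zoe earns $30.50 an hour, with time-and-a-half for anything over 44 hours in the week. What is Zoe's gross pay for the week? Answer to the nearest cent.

Tue: 5:06 AM–3:18 PM = 10 h 12 min; less 30 min break → 9 h 42 min
Wed: 9:30 AM–7:13 PM = 9 h 43 min; less 30 min break → 9 h 13 min
Thu: 9:54 AM–6:25 PM = 8 h 31 min; less 30 min break → 8 h 1 min
Fri: 11:13 AM–7:36 PM = 8 h 23 min; less 30 min break → 7 h 53 min
Sat: 8:08 AM–6:36 PM = 10 h 28 min; less 30 min break → 9 h 58 min
Total worked: 44 h 47 min = 2687 min.
Regular 44 h 0 min = 2640 min at $30.50/h; overtime 0 h 47 min = 47 min at $45.75/h.
Pay = (2640 × $30.50 + 47 × $45.75) ÷ 60 = $1377.84.

$1377.84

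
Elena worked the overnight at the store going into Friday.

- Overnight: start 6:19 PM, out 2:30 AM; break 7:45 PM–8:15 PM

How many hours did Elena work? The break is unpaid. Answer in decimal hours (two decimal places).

7.68 hours

Overnight: 6:19 PM → midnight = 5 h 41 min; midnight → 2:30 AM = 2 h 30 min; span 8 h 11 min; less 30 min break → 7 h 41 min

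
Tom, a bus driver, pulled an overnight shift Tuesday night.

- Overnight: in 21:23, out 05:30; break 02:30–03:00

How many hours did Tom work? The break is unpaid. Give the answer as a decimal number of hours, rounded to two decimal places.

7.62 hours

Overnight: 21:23 → midnight = 2 h 37 min; midnight → 05:30 = 5 h 30 min; span 8 h 7 min; less 30 min break → 7 h 37 min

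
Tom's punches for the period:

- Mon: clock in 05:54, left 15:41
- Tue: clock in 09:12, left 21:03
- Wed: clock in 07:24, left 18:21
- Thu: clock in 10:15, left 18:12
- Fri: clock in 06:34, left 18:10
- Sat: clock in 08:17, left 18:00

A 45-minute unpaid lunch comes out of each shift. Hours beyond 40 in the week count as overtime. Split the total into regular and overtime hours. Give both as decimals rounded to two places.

Mon: 05:54–15:41 = 9 h 47 min; less 45 min break → 9 h 2 min
Tue: 09:12–21:03 = 11 h 51 min; less 45 min break → 11 h 6 min
Wed: 07:24–18:21 = 10 h 57 min; less 45 min break → 10 h 12 min
Thu: 10:15–18:12 = 7 h 57 min; less 45 min break → 7 h 12 min
Fri: 06:34–18:10 = 11 h 36 min; less 45 min break → 10 h 51 min
Sat: 08:17–18:00 = 9 h 43 min; less 45 min break → 8 h 58 min
Total worked: 57 h 21 min = 57.35 h.
Threshold 40 h → overtime 17 h 21 min, regular 40 h 0 min.

Regular 40.00 hours, overtime 17.35 hours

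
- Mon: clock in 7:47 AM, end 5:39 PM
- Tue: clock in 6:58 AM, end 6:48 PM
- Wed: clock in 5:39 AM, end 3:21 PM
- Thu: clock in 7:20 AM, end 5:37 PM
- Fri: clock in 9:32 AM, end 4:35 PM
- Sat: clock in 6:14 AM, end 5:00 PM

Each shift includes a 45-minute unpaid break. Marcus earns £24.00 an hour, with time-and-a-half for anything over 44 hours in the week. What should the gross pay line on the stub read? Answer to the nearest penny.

£1452.00

Mon: 7:47 AM–5:39 PM = 9 h 52 min; less 45 min break → 9 h 7 min
Tue: 6:58 AM–6:48 PM = 11 h 50 min; less 45 min break → 11 h 5 min
Wed: 5:39 AM–3:21 PM = 9 h 42 min; less 45 min break → 8 h 57 min
Thu: 7:20 AM–5:37 PM = 10 h 17 min; less 45 min break → 9 h 32 min
Fri: 9:32 AM–4:35 PM = 7 h 3 min; less 45 min break → 6 h 18 min
Sat: 6:14 AM–5:00 PM = 10 h 46 min; less 45 min break → 10 h 1 min
Total worked: 55 h 0 min = 3300 min.
Regular 44 h 0 min = 2640 min at £24.00/h; overtime 11 h 0 min = 660 min at £36.00/h.
Pay = (2640 × £24.00 + 660 × £36.00) ÷ 60 = £1452.00.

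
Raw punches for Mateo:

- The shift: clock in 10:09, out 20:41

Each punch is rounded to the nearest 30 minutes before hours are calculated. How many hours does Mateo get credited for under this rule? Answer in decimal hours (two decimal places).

10.50 hours

The shift: in 10:09→10:00, out 20:41→20:30; 10 h 30 min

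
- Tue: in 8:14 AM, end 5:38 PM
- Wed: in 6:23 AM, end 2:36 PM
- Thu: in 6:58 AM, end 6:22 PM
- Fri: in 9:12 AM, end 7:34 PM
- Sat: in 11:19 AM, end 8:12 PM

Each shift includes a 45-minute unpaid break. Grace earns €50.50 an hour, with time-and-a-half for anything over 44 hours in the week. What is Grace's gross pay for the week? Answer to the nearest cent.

€2261.14

Tue: 8:14 AM–5:38 PM = 9 h 24 min; less 45 min break → 8 h 39 min
Wed: 6:23 AM–2:36 PM = 8 h 13 min; less 45 min break → 7 h 28 min
Thu: 6:58 AM–6:22 PM = 11 h 24 min; less 45 min break → 10 h 39 min
Fri: 9:12 AM–7:34 PM = 10 h 22 min; less 45 min break → 9 h 37 min
Sat: 11:19 AM–8:12 PM = 8 h 53 min; less 45 min break → 8 h 8 min
Total worked: 44 h 31 min = 2671 min.
Regular 44 h 0 min = 2640 min at €50.50/h; overtime 0 h 31 min = 31 min at €75.75/h.
Pay = (2640 × €50.50 + 31 × €75.75) ÷ 60 = €2261.14.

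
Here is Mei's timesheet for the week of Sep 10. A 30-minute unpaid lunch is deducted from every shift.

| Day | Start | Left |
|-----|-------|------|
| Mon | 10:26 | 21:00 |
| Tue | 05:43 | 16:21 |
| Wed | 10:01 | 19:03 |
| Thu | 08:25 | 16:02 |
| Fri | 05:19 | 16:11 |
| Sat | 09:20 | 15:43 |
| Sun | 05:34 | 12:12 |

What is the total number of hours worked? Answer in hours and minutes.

58 h 14 min

Mon: 10:26–21:00 = 10 h 34 min; less 30 min break → 10 h 4 min
Tue: 05:43–16:21 = 10 h 38 min; less 30 min break → 10 h 8 min
Wed: 10:01–19:03 = 9 h 2 min; less 30 min break → 8 h 32 min
Thu: 08:25–16:02 = 7 h 37 min; less 30 min break → 7 h 7 min
Fri: 05:19–16:11 = 10 h 52 min; less 30 min break → 10 h 22 min
Sat: 09:20–15:43 = 6 h 23 min; less 30 min break → 5 h 53 min
Sun: 05:34–12:12 = 6 h 38 min; less 30 min break → 6 h 8 min
Total: 10 h 4 min + 10 h 8 min + 8 h 32 min + 7 h 7 min + 10 h 22 min + 5 h 53 min + 6 h 8 min = 58 h 14 min.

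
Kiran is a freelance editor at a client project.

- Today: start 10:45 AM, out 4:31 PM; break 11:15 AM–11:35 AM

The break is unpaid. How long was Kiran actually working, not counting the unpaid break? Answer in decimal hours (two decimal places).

5.43 hours

Today: 10:45 AM–4:31 PM = 5 h 46 min; less 20 min break → 5 h 26 min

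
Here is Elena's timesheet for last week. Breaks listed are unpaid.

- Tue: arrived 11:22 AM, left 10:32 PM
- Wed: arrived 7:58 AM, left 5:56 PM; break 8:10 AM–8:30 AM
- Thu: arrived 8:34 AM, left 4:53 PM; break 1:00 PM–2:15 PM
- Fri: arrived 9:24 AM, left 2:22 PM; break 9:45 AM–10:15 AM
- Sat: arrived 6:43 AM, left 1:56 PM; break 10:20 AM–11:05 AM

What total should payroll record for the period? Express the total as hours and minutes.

38 h 48 min

Tue: 11:22 AM–10:32 PM = 11 h 10 min
Wed: 7:58 AM–5:56 PM = 9 h 58 min; less 20 min break → 9 h 38 min
Thu: 8:34 AM–4:53 PM = 8 h 19 min; less 75 min break → 7 h 4 min
Fri: 9:24 AM–2:22 PM = 4 h 58 min; less 30 min break → 4 h 28 min
Sat: 6:43 AM–1:56 PM = 7 h 13 min; less 45 min break → 6 h 28 min
Total: 11 h 10 min + 9 h 38 min + 7 h 4 min + 4 h 28 min + 6 h 28 min = 38 h 48 min.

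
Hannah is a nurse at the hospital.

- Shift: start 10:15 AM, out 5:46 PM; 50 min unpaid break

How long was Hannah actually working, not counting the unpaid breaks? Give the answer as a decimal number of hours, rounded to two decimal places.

6.68 hours

Shift: 10:15 AM–5:46 PM = 7 h 31 min; less 50 min break → 6 h 41 min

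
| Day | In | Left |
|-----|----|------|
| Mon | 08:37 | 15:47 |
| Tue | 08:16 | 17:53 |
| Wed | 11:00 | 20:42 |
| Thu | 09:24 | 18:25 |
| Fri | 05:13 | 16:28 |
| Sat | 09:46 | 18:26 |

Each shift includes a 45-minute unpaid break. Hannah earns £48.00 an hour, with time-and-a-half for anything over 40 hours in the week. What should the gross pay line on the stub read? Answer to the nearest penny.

Mon: 08:37–15:47 = 7 h 10 min; less 45 min break → 6 h 25 min
Tue: 08:16–17:53 = 9 h 37 min; less 45 min break → 8 h 52 min
Wed: 11:00–20:42 = 9 h 42 min; less 45 min break → 8 h 57 min
Thu: 09:24–18:25 = 9 h 1 min; less 45 min break → 8 h 16 min
Fri: 05:13–16:28 = 11 h 15 min; less 45 min break → 10 h 30 min
Sat: 09:46–18:26 = 8 h 40 min; less 45 min break → 7 h 55 min
Total worked: 50 h 55 min = 3055 min.
Regular 40 h 0 min = 2400 min at £48.00/h; overtime 10 h 55 min = 655 min at £72.00/h.
Pay = (2400 × £48.00 + 655 × £72.00) ÷ 60 = £2706.00.

£2706.00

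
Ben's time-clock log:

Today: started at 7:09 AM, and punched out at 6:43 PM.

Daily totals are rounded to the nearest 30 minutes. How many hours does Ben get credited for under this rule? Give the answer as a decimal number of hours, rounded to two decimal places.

11.50 hours

Today: 7:09 AM–6:43 PM = 11 h 34 min → rounds to 11 h 30 min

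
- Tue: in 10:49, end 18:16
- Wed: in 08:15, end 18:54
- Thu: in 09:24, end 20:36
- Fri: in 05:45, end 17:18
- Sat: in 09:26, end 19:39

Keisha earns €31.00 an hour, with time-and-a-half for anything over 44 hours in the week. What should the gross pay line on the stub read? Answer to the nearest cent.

€1692.60

Tue: 10:49–18:16 = 7 h 27 min
Wed: 08:15–18:54 = 10 h 39 min
Thu: 09:24–20:36 = 11 h 12 min
Fri: 05:45–17:18 = 11 h 33 min
Sat: 09:26–19:39 = 10 h 13 min
Total worked: 51 h 4 min = 3064 min.
Regular 44 h 0 min = 2640 min at €31.00/h; overtime 7 h 4 min = 424 min at €46.50/h.
Pay = (2640 × €31.00 + 424 × €46.50) ÷ 60 = €1692.60.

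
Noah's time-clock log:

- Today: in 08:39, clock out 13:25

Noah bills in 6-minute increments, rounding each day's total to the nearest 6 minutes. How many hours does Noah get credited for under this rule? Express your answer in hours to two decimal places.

Today: 08:39–13:25 = 4 h 46 min → rounds to 4 h 48 min

4.80 hours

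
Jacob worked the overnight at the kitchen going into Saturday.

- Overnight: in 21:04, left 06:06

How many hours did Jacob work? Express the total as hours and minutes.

Overnight: 21:04 → midnight = 2 h 56 min; midnight → 06:06 = 6 h 6 min; span 9 h 2 min

9 h 2 min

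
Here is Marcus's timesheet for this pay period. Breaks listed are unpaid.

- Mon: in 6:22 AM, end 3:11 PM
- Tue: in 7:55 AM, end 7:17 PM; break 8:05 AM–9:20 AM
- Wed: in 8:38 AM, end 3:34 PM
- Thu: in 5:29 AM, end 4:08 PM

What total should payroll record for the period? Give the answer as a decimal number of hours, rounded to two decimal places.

Mon: 6:22 AM–3:11 PM = 8 h 49 min
Tue: 7:55 AM–7:17 PM = 11 h 22 min; less 75 min break → 10 h 7 min
Wed: 8:38 AM–3:34 PM = 6 h 56 min
Thu: 5:29 AM–4:08 PM = 10 h 39 min
Total: 8 h 49 min + 10 h 7 min + 6 h 56 min + 10 h 39 min = 36 h 31 min.

36.52 hours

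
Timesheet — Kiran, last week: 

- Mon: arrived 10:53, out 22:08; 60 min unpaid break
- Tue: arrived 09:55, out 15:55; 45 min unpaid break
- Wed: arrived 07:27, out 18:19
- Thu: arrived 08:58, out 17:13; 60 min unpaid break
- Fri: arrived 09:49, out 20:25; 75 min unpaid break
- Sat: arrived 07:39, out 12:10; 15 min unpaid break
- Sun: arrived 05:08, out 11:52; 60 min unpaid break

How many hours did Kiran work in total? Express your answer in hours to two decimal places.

Mon: 10:53–22:08 = 11 h 15 min; less 60 min break → 10 h 15 min
Tue: 09:55–15:55 = 6 h 0 min; less 45 min break → 5 h 15 min
Wed: 07:27–18:19 = 10 h 52 min
Thu: 08:58–17:13 = 8 h 15 min; less 60 min break → 7 h 15 min
Fri: 09:49–20:25 = 10 h 36 min; less 75 min break → 9 h 21 min
Sat: 07:39–12:10 = 4 h 31 min; less 15 min break → 4 h 16 min
Sun: 05:08–11:52 = 6 h 44 min; less 60 min break → 5 h 44 min
Total: 10 h 15 min + 5 h 15 min + 10 h 52 min + 7 h 15 min + 9 h 21 min + 4 h 16 min + 5 h 44 min = 52 h 58 min.

52.97 hours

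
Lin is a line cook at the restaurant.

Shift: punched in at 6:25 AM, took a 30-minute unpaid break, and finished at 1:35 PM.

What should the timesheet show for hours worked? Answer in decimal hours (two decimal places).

Shift: 6:25 AM–1:35 PM = 7 h 10 min; less 30 min break → 6 h 40 min

6.67 hours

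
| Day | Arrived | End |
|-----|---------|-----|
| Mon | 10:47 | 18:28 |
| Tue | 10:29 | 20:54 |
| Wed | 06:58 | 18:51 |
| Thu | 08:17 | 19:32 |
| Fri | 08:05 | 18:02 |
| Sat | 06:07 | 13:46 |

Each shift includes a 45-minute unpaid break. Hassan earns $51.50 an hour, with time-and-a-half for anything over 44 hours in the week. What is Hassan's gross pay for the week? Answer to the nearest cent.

Mon: 10:47–18:28 = 7 h 41 min; less 45 min break → 6 h 56 min
Tue: 10:29–20:54 = 10 h 25 min; less 45 min break → 9 h 40 min
Wed: 06:58–18:51 = 11 h 53 min; less 45 min break → 11 h 8 min
Thu: 08:17–19:32 = 11 h 15 min; less 45 min break → 10 h 30 min
Fri: 08:05–18:02 = 9 h 57 min; less 45 min break → 9 h 12 min
Sat: 06:07–13:46 = 7 h 39 min; less 45 min break → 6 h 54 min
Total worked: 54 h 20 min = 3260 min.
Regular 44 h 0 min = 2640 min at $51.50/h; overtime 10 h 20 min = 620 min at $77.25/h.
Pay = (2640 × $51.50 + 620 × $77.25) ÷ 60 = $3064.25.

$3064.25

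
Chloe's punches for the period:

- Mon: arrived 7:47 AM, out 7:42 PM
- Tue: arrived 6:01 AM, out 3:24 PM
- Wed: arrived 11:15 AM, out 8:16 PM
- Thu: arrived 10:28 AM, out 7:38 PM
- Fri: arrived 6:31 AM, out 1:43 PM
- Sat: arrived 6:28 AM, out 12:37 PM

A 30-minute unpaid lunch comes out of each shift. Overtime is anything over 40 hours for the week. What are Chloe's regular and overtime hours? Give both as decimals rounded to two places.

Mon: 7:47 AM–7:42 PM = 11 h 55 min; less 30 min break → 11 h 25 min
Tue: 6:01 AM–3:24 PM = 9 h 23 min; less 30 min break → 8 h 53 min
Wed: 11:15 AM–8:16 PM = 9 h 1 min; less 30 min break → 8 h 31 min
Thu: 10:28 AM–7:38 PM = 9 h 10 min; less 30 min break → 8 h 40 min
Fri: 6:31 AM–1:43 PM = 7 h 12 min; less 30 min break → 6 h 42 min
Sat: 6:28 AM–12:37 PM = 6 h 9 min; less 30 min break → 5 h 39 min
Total worked: 49 h 50 min = 49.83 h.
Threshold 40 h → overtime 9 h 50 min, regular 40 h 0 min.

Regular 40.00 hours, overtime 9.83 hours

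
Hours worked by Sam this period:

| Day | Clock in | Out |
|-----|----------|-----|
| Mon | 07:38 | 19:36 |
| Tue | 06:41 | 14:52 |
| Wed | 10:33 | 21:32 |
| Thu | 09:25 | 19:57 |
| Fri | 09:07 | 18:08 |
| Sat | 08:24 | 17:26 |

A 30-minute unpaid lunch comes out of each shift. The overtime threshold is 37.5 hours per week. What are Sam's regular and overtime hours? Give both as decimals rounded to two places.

Regular 37.50 hours, overtime 19.22 hours

Mon: 07:38–19:36 = 11 h 58 min; less 30 min break → 11 h 28 min
Tue: 06:41–14:52 = 8 h 11 min; less 30 min break → 7 h 41 min
Wed: 10:33–21:32 = 10 h 59 min; less 30 min break → 10 h 29 min
Thu: 09:25–19:57 = 10 h 32 min; less 30 min break → 10 h 2 min
Fri: 09:07–18:08 = 9 h 1 min; less 30 min break → 8 h 31 min
Sat: 08:24–17:26 = 9 h 2 min; less 30 min break → 8 h 32 min
Total worked: 56 h 43 min = 56.72 h.
Threshold 37.5 h → overtime 19 h 13 min, regular 37 h 30 min.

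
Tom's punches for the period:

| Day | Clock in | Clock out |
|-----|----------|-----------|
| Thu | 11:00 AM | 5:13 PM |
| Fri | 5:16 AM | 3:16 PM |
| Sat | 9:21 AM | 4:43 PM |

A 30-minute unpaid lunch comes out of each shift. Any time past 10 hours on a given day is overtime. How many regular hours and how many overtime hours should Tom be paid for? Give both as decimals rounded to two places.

Thu: 11:00 AM–5:13 PM = 6 h 13 min; less 30 min break → 5 h 43 min
Fri: 5:16 AM–3:16 PM = 10 h 0 min; less 30 min break → 9 h 30 min
Sat: 9:21 AM–4:43 PM = 7 h 22 min; less 30 min break → 6 h 52 min
Thu reg 5 h 43 min / OT 0 h 0 min; Fri reg 9 h 30 min / OT 0 h 0 min; Sat reg 6 h 52 min / OT 0 h 0 min.
Totals: regular 22 h 5 min, overtime 0 h 0 min.

Regular 22.08 hours, overtime 0.00 hours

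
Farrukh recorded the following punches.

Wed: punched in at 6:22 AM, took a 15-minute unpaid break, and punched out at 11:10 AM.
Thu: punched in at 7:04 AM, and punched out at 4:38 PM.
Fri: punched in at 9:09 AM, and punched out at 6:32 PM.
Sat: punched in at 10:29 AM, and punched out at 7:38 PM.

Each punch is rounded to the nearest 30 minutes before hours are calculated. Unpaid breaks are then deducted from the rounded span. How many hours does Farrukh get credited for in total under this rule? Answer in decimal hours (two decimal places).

32.25 hours

Wed: in 6:22 AM→6:30 AM, out 11:10 AM→11:00 AM; 4 h 30 min − 15 min = 4 h 15 min
Thu: in 7:04 AM→7:00 AM, out 4:38 PM→4:30 PM; 9 h 30 min
Fri: in 9:09 AM→9:00 AM, out 6:32 PM→6:30 PM; 9 h 30 min
Sat: in 10:29 AM→10:30 AM, out 7:38 PM→7:30 PM; 9 h 0 min
Total credited: 32 h 15 min.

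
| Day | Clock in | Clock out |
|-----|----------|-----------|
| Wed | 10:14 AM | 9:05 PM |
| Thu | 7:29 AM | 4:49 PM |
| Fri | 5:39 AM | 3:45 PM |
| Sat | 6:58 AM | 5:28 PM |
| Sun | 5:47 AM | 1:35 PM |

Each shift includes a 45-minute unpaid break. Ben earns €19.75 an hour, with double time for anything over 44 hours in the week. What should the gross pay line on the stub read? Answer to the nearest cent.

Wed: 10:14 AM–9:05 PM = 10 h 51 min; less 45 min break → 10 h 6 min
Thu: 7:29 AM–4:49 PM = 9 h 20 min; less 45 min break → 8 h 35 min
Fri: 5:39 AM–3:45 PM = 10 h 6 min; less 45 min break → 9 h 21 min
Sat: 6:58 AM–5:28 PM = 10 h 30 min; less 45 min break → 9 h 45 min
Sun: 5:47 AM–1:35 PM = 7 h 48 min; less 45 min break → 7 h 3 min
Total worked: 44 h 50 min = 2690 min.
Regular 44 h 0 min = 2640 min at €19.75/h; overtime 0 h 50 min = 50 min at €39.50/h.
Pay = (2640 × €19.75 + 50 × €39.50) ÷ 60 = €901.92.

€901.92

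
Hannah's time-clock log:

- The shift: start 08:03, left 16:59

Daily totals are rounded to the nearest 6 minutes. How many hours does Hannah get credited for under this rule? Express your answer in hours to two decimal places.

8.90 hours

The shift: 08:03–16:59 = 8 h 56 min → rounds to 8 h 54 min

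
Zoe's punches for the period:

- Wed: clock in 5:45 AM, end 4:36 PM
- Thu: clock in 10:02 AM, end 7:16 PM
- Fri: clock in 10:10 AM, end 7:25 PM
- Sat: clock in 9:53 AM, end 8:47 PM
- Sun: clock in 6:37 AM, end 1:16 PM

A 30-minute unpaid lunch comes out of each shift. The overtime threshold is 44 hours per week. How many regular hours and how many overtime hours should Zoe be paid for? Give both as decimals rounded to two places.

Wed: 5:45 AM–4:36 PM = 10 h 51 min; less 30 min break → 10 h 21 min
Thu: 10:02 AM–7:16 PM = 9 h 14 min; less 30 min break → 8 h 44 min
Fri: 10:10 AM–7:25 PM = 9 h 15 min; less 30 min break → 8 h 45 min
Sat: 9:53 AM–8:47 PM = 10 h 54 min; less 30 min break → 10 h 24 min
Sun: 6:37 AM–1:16 PM = 6 h 39 min; less 30 min break → 6 h 9 min
Total worked: 44 h 23 min = 44.38 h.
Threshold 44 h → overtime 0 h 23 min, regular 44 h 0 min.

Regular 44.00 hours, overtime 0.38 hours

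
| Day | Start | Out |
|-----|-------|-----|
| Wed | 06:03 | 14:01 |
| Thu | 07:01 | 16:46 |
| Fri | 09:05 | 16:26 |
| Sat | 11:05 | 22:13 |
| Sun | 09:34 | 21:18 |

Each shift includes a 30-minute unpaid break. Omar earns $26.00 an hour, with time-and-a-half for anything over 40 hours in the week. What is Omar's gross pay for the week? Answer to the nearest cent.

Wed: 06:03–14:01 = 7 h 58 min; less 30 min break → 7 h 28 min
Thu: 07:01–16:46 = 9 h 45 min; less 30 min break → 9 h 15 min
Fri: 09:05–16:26 = 7 h 21 min; less 30 min break → 6 h 51 min
Sat: 11:05–22:13 = 11 h 8 min; less 30 min break → 10 h 38 min
Sun: 09:34–21:18 = 11 h 44 min; less 30 min break → 11 h 14 min
Total worked: 45 h 26 min = 2726 min.
Regular 40 h 0 min = 2400 min at $26.00/h; overtime 5 h 26 min = 326 min at $39.00/h.
Pay = (2400 × $26.00 + 326 × $39.00) ÷ 60 = $1251.90.

$1251.90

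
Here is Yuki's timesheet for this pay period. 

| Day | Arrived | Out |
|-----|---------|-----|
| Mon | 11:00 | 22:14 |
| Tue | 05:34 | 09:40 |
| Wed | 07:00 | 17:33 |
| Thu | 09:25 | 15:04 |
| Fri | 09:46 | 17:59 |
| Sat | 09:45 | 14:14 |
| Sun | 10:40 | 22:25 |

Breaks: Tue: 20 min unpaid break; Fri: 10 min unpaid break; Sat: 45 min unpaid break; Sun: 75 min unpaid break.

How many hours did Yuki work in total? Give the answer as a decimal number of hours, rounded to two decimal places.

Mon: 11:00–22:14 = 11 h 14 min
Tue: 05:34–09:40 = 4 h 6 min; less 20 min break → 3 h 46 min
Wed: 07:00–17:33 = 10 h 33 min
Thu: 09:25–15:04 = 5 h 39 min
Fri: 09:46–17:59 = 8 h 13 min; less 10 min break → 8 h 3 min
Sat: 09:45–14:14 = 4 h 29 min; less 45 min break → 3 h 44 min
Sun: 10:40–22:25 = 11 h 45 min; less 75 min break → 10 h 30 min
Total: 11 h 14 min + 3 h 46 min + 10 h 33 min + 5 h 39 min + 8 h 3 min + 3 h 44 min + 10 h 30 min = 53 h 29 min.

53.48 hours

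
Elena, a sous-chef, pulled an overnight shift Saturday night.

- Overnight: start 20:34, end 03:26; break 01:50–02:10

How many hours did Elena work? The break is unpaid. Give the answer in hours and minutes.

6 h 32 min

Overnight: 20:34 → midnight = 3 h 26 min; midnight → 03:26 = 3 h 26 min; span 6 h 52 min; less 20 min break → 6 h 32 min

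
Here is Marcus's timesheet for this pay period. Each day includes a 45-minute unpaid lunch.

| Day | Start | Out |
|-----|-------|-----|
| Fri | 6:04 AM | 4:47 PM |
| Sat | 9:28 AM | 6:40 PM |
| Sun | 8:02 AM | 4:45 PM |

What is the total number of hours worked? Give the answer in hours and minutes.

26 h 23 min

Fri: 6:04 AM–4:47 PM = 10 h 43 min; less 45 min break → 9 h 58 min
Sat: 9:28 AM–6:40 PM = 9 h 12 min; less 45 min break → 8 h 27 min
Sun: 8:02 AM–4:45 PM = 8 h 43 min; less 45 min break → 7 h 58 min
Total: 9 h 58 min + 8 h 27 min + 7 h 58 min = 26 h 23 min.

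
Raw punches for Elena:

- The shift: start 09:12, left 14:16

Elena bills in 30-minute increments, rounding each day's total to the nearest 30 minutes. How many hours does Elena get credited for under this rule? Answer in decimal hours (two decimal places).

5.00 hours

The shift: 09:12–14:16 = 5 h 4 min → rounds to 5 h 0 min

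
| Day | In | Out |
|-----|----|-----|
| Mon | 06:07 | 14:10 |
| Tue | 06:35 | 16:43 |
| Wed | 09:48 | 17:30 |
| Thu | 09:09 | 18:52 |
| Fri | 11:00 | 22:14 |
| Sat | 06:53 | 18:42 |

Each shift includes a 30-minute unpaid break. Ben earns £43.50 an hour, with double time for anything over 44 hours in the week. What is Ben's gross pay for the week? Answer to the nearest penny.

Mon: 06:07–14:10 = 8 h 3 min; less 30 min break → 7 h 33 min
Tue: 06:35–16:43 = 10 h 8 min; less 30 min break → 9 h 38 min
Wed: 09:48–17:30 = 7 h 42 min; less 30 min break → 7 h 12 min
Thu: 09:09–18:52 = 9 h 43 min; less 30 min break → 9 h 13 min
Fri: 11:00–22:14 = 11 h 14 min; less 30 min break → 10 h 44 min
Sat: 06:53–18:42 = 11 h 49 min; less 30 min break → 11 h 19 min
Total worked: 55 h 39 min = 3339 min.
Regular 44 h 0 min = 2640 min at £43.50/h; overtime 11 h 39 min = 699 min at £87.00/h.
Pay = (2640 × £43.50 + 699 × £87.00) ÷ 60 = £2927.55.

£2927.55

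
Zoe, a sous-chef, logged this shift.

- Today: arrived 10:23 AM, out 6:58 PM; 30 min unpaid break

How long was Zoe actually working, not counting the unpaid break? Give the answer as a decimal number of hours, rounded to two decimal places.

8.08 hours

Today: 10:23 AM–6:58 PM = 8 h 35 min; less 30 min break → 8 h 5 min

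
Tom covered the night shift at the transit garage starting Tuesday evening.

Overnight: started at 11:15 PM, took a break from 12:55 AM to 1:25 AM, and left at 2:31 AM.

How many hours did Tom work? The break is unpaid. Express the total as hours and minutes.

2 h 46 min

Overnight: 11:15 PM → midnight = 0 h 45 min; midnight → 2:31 AM = 2 h 31 min; span 3 h 16 min; less 30 min break → 2 h 46 min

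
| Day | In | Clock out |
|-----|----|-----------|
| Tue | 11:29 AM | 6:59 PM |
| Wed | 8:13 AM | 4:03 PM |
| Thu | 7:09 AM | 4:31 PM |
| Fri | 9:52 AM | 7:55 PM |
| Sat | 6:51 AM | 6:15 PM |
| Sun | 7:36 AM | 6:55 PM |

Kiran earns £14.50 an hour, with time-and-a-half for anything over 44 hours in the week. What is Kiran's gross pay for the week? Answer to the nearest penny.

Tue: 11:29 AM–6:59 PM = 7 h 30 min
Wed: 8:13 AM–4:03 PM = 7 h 50 min
Thu: 7:09 AM–4:31 PM = 9 h 22 min
Fri: 9:52 AM–7:55 PM = 10 h 3 min
Sat: 6:51 AM–6:15 PM = 11 h 24 min
Sun: 7:36 AM–6:55 PM = 11 h 19 min
Total worked: 57 h 28 min = 3448 min.
Regular 44 h 0 min = 2640 min at £14.50/h; overtime 13 h 28 min = 808 min at £21.75/h.
Pay = (2640 × £14.50 + 808 × £21.75) ÷ 60 = £930.90.

£930.90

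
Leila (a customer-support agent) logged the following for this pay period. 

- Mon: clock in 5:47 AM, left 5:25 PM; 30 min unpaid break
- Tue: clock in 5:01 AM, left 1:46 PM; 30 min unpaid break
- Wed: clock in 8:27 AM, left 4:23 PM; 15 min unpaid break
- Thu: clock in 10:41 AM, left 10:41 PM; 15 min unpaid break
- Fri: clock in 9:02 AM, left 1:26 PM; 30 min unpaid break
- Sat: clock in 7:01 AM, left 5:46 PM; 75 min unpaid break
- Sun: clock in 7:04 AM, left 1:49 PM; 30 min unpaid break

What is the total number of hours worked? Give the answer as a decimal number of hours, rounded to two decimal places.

Mon: 5:47 AM–5:25 PM = 11 h 38 min; less 30 min break → 11 h 8 min
Tue: 5:01 AM–1:46 PM = 8 h 45 min; less 30 min break → 8 h 15 min
Wed: 8:27 AM–4:23 PM = 7 h 56 min; less 15 min break → 7 h 41 min
Thu: 10:41 AM–10:41 PM = 12 h 0 min; less 15 min break → 11 h 45 min
Fri: 9:02 AM–1:26 PM = 4 h 24 min; less 30 min break → 3 h 54 min
Sat: 7:01 AM–5:46 PM = 10 h 45 min; less 75 min break → 9 h 30 min
Sun: 7:04 AM–1:49 PM = 6 h 45 min; less 30 min break → 6 h 15 min
Total: 11 h 8 min + 8 h 15 min + 7 h 41 min + 11 h 45 min + 3 h 54 min + 9 h 30 min + 6 h 15 min = 58 h 28 min.

58.47 hours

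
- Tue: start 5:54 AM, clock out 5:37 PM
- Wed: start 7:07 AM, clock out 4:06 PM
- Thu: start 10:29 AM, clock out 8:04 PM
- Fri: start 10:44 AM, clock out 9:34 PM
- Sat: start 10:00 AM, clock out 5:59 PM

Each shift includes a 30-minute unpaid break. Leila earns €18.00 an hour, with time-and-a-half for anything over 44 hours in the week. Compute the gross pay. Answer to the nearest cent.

Tue: 5:54 AM–5:37 PM = 11 h 43 min; less 30 min break → 11 h 13 min
Wed: 7:07 AM–4:06 PM = 8 h 59 min; less 30 min break → 8 h 29 min
Thu: 10:29 AM–8:04 PM = 9 h 35 min; less 30 min break → 9 h 5 min
Fri: 10:44 AM–9:34 PM = 10 h 50 min; less 30 min break → 10 h 20 min
Sat: 10:00 AM–5:59 PM = 7 h 59 min; less 30 min break → 7 h 29 min
Total worked: 46 h 36 min = 2796 min.
Regular 44 h 0 min = 2640 min at €18.00/h; overtime 2 h 36 min = 156 min at €27.00/h.
Pay = (2640 × €18.00 + 156 × €27.00) ÷ 60 = €862.20.

€862.20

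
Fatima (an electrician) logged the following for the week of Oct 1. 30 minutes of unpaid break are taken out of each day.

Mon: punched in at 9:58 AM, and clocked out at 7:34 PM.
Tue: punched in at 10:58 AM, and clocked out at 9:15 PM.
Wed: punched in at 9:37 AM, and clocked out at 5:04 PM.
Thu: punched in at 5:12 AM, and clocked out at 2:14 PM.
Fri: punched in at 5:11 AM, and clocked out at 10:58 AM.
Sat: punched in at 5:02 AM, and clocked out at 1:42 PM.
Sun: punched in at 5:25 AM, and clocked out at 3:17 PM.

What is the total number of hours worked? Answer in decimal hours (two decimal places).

Mon: 9:58 AM–7:34 PM = 9 h 36 min; less 30 min break → 9 h 6 min
Tue: 10:58 AM–9:15 PM = 10 h 17 min; less 30 min break → 9 h 47 min
Wed: 9:37 AM–5:04 PM = 7 h 27 min; less 30 min break → 6 h 57 min
Thu: 5:12 AM–2:14 PM = 9 h 2 min; less 30 min break → 8 h 32 min
Fri: 5:11 AM–10:58 AM = 5 h 47 min; less 30 min break → 5 h 17 min
Sat: 5:02 AM–1:42 PM = 8 h 40 min; less 30 min break → 8 h 10 min
Sun: 5:25 AM–3:17 PM = 9 h 52 min; less 30 min break → 9 h 22 min
Total: 9 h 6 min + 9 h 47 min + 6 h 57 min + 8 h 32 min + 5 h 17 min + 8 h 10 min + 9 h 22 min = 57 h 11 min.

57.18 hours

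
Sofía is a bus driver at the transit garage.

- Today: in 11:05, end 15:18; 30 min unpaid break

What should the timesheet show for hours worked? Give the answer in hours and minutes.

Today: 11:05–15:18 = 4 h 13 min; less 30 min break → 3 h 43 min

3 h 43 min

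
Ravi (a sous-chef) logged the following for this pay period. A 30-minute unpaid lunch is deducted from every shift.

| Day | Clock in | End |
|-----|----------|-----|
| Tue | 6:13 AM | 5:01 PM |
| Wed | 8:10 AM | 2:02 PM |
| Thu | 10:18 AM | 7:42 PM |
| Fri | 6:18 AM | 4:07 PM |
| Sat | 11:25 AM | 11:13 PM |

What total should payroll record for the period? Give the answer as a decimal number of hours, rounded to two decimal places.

45.18 hours

Tue: 6:13 AM–5:01 PM = 10 h 48 min; less 30 min break → 10 h 18 min
Wed: 8:10 AM–2:02 PM = 5 h 52 min; less 30 min break → 5 h 22 min
Thu: 10:18 AM–7:42 PM = 9 h 24 min; less 30 min break → 8 h 54 min
Fri: 6:18 AM–4:07 PM = 9 h 49 min; less 30 min break → 9 h 19 min
Sat: 11:25 AM–11:13 PM = 11 h 48 min; less 30 min break → 11 h 18 min
Total: 10 h 18 min + 5 h 22 min + 8 h 54 min + 9 h 19 min + 11 h 18 min = 45 h 11 min.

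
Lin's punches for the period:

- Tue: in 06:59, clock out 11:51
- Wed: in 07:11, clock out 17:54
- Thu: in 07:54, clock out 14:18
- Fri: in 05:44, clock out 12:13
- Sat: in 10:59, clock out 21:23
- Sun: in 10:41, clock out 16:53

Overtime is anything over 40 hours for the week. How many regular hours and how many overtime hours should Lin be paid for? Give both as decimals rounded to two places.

Regular 40.00 hours, overtime 5.07 hours

Tue: 06:59–11:51 = 4 h 52 min
Wed: 07:11–17:54 = 10 h 43 min
Thu: 07:54–14:18 = 6 h 24 min
Fri: 05:44–12:13 = 6 h 29 min
Sat: 10:59–21:23 = 10 h 24 min
Sun: 10:41–16:53 = 6 h 12 min
Total worked: 45 h 4 min = 45.07 h.
Threshold 40 h → overtime 5 h 4 min, regular 40 h 0 min.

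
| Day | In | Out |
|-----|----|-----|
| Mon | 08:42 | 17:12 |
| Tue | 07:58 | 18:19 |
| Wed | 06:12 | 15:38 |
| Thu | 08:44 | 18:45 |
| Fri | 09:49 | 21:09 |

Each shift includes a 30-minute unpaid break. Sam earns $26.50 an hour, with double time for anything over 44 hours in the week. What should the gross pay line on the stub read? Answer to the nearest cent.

Mon: 08:42–17:12 = 8 h 30 min; less 30 min break → 8 h 0 min
Tue: 07:58–18:19 = 10 h 21 min; less 30 min break → 9 h 51 min
Wed: 06:12–15:38 = 9 h 26 min; less 30 min break → 8 h 56 min
Thu: 08:44–18:45 = 10 h 1 min; less 30 min break → 9 h 31 min
Fri: 09:49–21:09 = 11 h 20 min; less 30 min break → 10 h 50 min
Total worked: 47 h 8 min = 2828 min.
Regular 44 h 0 min = 2640 min at $26.50/h; overtime 3 h 8 min = 188 min at $53.00/h.
Pay = (2640 × $26.50 + 188 × $53.00) ÷ 60 = $1332.07.

$1332.07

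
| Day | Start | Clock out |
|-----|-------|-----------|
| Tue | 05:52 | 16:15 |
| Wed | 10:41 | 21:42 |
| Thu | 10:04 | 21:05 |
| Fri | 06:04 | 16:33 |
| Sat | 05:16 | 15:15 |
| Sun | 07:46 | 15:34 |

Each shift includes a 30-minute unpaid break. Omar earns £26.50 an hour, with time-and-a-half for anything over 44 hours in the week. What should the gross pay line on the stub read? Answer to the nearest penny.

Tue: 05:52–16:15 = 10 h 23 min; less 30 min break → 9 h 53 min
Wed: 10:41–21:42 = 11 h 1 min; less 30 min break → 10 h 31 min
Thu: 10:04–21:05 = 11 h 1 min; less 30 min break → 10 h 31 min
Fri: 06:04–16:33 = 10 h 29 min; less 30 min break → 9 h 59 min
Sat: 05:16–15:15 = 9 h 59 min; less 30 min break → 9 h 29 min
Sun: 07:46–15:34 = 7 h 48 min; less 30 min break → 7 h 18 min
Total worked: 57 h 41 min = 3461 min.
Regular 44 h 0 min = 2640 min at £26.50/h; overtime 13 h 41 min = 821 min at £39.75/h.
Pay = (2640 × £26.50 + 821 × £39.75) ÷ 60 = £1709.91.

£1709.91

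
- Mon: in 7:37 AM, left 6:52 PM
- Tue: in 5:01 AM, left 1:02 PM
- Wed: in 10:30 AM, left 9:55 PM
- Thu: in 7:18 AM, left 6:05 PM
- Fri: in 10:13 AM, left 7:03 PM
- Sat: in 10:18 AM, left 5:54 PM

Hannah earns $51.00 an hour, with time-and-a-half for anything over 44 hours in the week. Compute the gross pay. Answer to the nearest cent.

Mon: 7:37 AM–6:52 PM = 11 h 15 min
Tue: 5:01 AM–1:02 PM = 8 h 1 min
Wed: 10:30 AM–9:55 PM = 11 h 25 min
Thu: 7:18 AM–6:05 PM = 10 h 47 min
Fri: 10:13 AM–7:03 PM = 8 h 50 min
Sat: 10:18 AM–5:54 PM = 7 h 36 min
Total worked: 57 h 54 min = 3474 min.
Regular 44 h 0 min = 2640 min at $51.00/h; overtime 13 h 54 min = 834 min at $76.50/h.
Pay = (2640 × $51.00 + 834 × $76.50) ÷ 60 = $3307.35.

$3307.35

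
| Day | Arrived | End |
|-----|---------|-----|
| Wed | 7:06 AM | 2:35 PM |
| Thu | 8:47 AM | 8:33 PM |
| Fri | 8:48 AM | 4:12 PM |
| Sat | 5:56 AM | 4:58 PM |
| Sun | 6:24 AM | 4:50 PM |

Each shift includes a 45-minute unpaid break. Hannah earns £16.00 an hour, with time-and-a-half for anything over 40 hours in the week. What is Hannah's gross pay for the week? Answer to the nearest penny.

Wed: 7:06 AM–2:35 PM = 7 h 29 min; less 45 min break → 6 h 44 min
Thu: 8:47 AM–8:33 PM = 11 h 46 min; less 45 min break → 11 h 1 min
Fri: 8:48 AM–4:12 PM = 7 h 24 min; less 45 min break → 6 h 39 min
Sat: 5:56 AM–4:58 PM = 11 h 2 min; less 45 min break → 10 h 17 min
Sun: 6:24 AM–4:50 PM = 10 h 26 min; less 45 min break → 9 h 41 min
Total worked: 44 h 22 min = 2662 min.
Regular 40 h 0 min = 2400 min at £16.00/h; overtime 4 h 22 min = 262 min at £24.00/h.
Pay = (2400 × £16.00 + 262 × £24.00) ÷ 60 = £744.80.

£744.80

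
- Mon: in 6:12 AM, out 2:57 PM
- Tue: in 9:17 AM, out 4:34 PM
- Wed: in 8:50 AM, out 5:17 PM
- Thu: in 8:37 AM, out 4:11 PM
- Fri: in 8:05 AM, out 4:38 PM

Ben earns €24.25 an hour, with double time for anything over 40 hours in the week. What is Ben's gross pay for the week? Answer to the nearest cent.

€999.10

Mon: 6:12 AM–2:57 PM = 8 h 45 min
Tue: 9:17 AM–4:34 PM = 7 h 17 min
Wed: 8:50 AM–5:17 PM = 8 h 27 min
Thu: 8:37 AM–4:11 PM = 7 h 34 min
Fri: 8:05 AM–4:38 PM = 8 h 33 min
Total worked: 40 h 36 min = 2436 min.
Regular 40 h 0 min = 2400 min at €24.25/h; overtime 0 h 36 min = 36 min at €48.50/h.
Pay = (2400 × €24.25 + 36 × €48.50) ÷ 60 = €999.10.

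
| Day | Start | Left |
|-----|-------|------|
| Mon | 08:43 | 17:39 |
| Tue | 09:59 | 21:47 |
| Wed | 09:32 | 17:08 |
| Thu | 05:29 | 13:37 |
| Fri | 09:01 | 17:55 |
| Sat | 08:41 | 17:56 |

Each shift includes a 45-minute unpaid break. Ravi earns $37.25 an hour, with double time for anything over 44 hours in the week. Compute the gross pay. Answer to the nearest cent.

Mon: 08:43–17:39 = 8 h 56 min; less 45 min break → 8 h 11 min
Tue: 09:59–21:47 = 11 h 48 min; less 45 min break → 11 h 3 min
Wed: 09:32–17:08 = 7 h 36 min; less 45 min break → 6 h 51 min
Thu: 05:29–13:37 = 8 h 8 min; less 45 min break → 7 h 23 min
Fri: 09:01–17:55 = 8 h 54 min; less 45 min break → 8 h 9 min
Sat: 08:41–17:56 = 9 h 15 min; less 45 min break → 8 h 30 min
Total worked: 50 h 7 min = 3007 min.
Regular 44 h 0 min = 2640 min at $37.25/h; overtime 6 h 7 min = 367 min at $74.50/h.
Pay = (2640 × $37.25 + 367 × $74.50) ÷ 60 = $2094.69.

$2094.69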